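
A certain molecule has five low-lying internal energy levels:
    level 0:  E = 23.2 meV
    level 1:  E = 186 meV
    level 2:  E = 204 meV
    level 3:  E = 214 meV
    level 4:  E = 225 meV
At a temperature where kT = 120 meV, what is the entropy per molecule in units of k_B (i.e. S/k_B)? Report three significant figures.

Eᵢ/kT = 0.19333, 1.5500, 1.7000, 1.7833, 1.8750.
Z = Σ e^(−Eᵢ/kT) = e^(−0.19333) + e^(−1.5500) + e^(−1.7000) + e^(−1.7833) + e^(−1.8750) = 0.82421 + 0.21225 + 0.18268 + 0.16808 + 0.15335 = 1.5406.
⟨E⟩ = Σ EᵢPᵢ = 107.97 meV.
S/k_B = ln Z + ⟨E⟩/kT = ln(1.5406) + 107.97/120 = 0.43217 + 0.89975 = 1.33.

1.33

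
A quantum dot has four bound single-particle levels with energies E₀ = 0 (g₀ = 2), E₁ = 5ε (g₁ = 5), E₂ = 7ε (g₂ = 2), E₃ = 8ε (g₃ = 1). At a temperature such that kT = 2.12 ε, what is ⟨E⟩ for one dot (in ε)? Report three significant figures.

1.19 ε

Eᵢ/kT = 0, 2.3585, 3.3019, 3.7736.
Z = Σ gᵢe^(−Eᵢ/kT) = 2·e^(−0) + 5·e^(−2.3585) + 2·e^(−3.3019) + 1·e^(−3.7736) = 2.0000 + 0.47281 + 0.073626 + 0.022969 = 2.5694.
⟨E⟩ = Σ Eᵢ gᵢe^(−Eᵢ/kT) / Z = (0·2.0000 + 5·0.47281 + 7·0.073626 + 8·0.022969) / 2.5694 = 1.19 ε.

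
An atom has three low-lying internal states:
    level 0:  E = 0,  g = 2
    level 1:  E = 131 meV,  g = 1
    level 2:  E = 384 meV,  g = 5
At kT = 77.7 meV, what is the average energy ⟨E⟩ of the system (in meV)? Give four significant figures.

Eᵢ/kT = 0, 1.68597, 4.94208.
Z = Σ gᵢe^(−Eᵢ/kT) = 2·e^(−0) + 1·e^(−1.68597) + 5·e^(−4.94208) = 2.00000 + 0.185265 + 0.0356987 = 2.22096.
⟨E⟩ = Σ Eᵢ gᵢe^(−Eᵢ/kT) / Z = (0·2.00000 + 131·0.185265 + 384·0.0356987) / 2.22096 = 17.10 meV.

17.10 meV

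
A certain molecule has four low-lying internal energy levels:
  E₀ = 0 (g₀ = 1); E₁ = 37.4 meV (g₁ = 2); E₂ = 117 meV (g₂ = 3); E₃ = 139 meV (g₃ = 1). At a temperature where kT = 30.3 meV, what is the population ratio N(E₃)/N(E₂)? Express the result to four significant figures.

n₃/n₂ = (g₃/g₂) exp[−(E₃−E₂)/kT] = (1/3) × exp(−(22 meV)/(30.3 meV)) = (1/3) × exp(-0.726073) = 0.1613.

0.1613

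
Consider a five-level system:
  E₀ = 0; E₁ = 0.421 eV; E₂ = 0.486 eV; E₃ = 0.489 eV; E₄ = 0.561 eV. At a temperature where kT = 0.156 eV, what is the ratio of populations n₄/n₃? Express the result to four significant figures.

n₄/n₃ = exp[−(E₄−E₃)/kT] = exp(−(0.072 eV)/(0.156 eV)) = exp(-0.461538) = 0.6303.

0.6303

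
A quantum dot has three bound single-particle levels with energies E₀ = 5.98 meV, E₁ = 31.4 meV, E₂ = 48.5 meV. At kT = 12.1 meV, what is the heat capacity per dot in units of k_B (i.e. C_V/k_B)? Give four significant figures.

Eᵢ/kT = 0.494215, 2.59504, 4.00826.
Z = Σ e^(−Eᵢ/kT) = e^(−0.494215) + e^(−2.59504) + e^(−4.00826) = 0.610050 + 0.0746429 + 0.0181650 = 0.702858.
⟨E⟩ = 9.77849 meV, ⟨E²⟩ = 196.539 meV².
C_V/k_B = (⟨E²⟩ − ⟨E⟩²)/(kT)² = (196.539 − 95.6189)/146.410 = 0.6893.

0.6893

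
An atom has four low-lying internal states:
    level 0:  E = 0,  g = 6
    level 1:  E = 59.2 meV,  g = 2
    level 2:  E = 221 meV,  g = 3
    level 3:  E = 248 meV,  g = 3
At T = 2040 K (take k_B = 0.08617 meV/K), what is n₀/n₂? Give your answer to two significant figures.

k_BT = 0.08617 × 2040 K = 175.8 meV.
n₀/n₂ = (g₀/g₂) exp[−(E₀−E₂)/kT] = (6/3) × exp(−(-221 meV)/(175.8 meV)) = (6/3) × exp(1.257) = 7.0.

7.0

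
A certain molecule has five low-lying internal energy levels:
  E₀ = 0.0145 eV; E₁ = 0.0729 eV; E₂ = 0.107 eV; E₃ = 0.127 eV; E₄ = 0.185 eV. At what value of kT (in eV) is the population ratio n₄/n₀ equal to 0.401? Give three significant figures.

n₄/n₀ = exp[−(E₄−E₀)/kT] = 0.401.
⇒ (E₄−E₀)/kT = ln(1/0.401) = ln(2.4938) = 0.91381.
kT = 0.1705 eV / 0.91381 = 0.187 eV.

0.187 eV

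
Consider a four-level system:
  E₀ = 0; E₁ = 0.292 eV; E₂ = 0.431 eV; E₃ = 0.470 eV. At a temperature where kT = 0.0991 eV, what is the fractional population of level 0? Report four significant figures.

Eᵢ/kT = 0, 2.94652, 4.34914, 4.74268.
Z = Σ e^(−Eᵢ/kT) = e^(−0) + e^(−2.94652) + e^(−4.34914) + e^(−4.74268) = 1.00000 + 0.0525222 + 0.0129179 + 0.00871526 = 1.07416.
P₀ = e^(−E₀/kT) / Z = 1.00000/1.07416 = 0.9310.

0.9310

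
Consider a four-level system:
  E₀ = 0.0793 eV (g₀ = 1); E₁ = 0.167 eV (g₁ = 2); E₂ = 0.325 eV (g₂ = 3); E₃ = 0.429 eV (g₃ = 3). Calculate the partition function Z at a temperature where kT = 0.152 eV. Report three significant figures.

Z = 1.79

Eᵢ/kT = 0.52171, 1.0987, 2.1382, 2.8224.
Z = Σ gᵢe^(−Eᵢ/kT) = 1·e^(−0.52171) + 2·e^(−1.0987) + 3·e^(−2.1382) + 3·e^(−2.8224) = 0.59350 + 0.66661 + 0.35360 + 0.17839 = 1.7921.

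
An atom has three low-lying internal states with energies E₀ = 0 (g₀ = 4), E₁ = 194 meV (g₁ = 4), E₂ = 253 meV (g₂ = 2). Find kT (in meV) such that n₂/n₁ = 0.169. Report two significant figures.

54 meV

n₂/n₁ = (g₂/g₁) exp[−(E₂−E₁)/kT] = 0.169.
⇒ (E₂−E₁)/kT = ln((2/4)/0.169) = ln(2.959) = 1.085.
kT = 59 meV / 1.085 = 54 meV.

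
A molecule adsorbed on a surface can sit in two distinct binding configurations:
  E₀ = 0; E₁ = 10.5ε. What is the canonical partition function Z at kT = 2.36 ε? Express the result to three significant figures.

Eᵢ/kT = 0, 4.4492.
Z = Σ e^(−Eᵢ/kT) = e^(−0) + e^(−4.4492) = 1.0000 + 0.011688 = 1.0117.

Z = 1.01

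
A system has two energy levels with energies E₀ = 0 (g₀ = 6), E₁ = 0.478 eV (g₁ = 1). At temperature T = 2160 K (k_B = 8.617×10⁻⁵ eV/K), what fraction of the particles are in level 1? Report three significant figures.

k_BT = 8.617×10⁻⁵ × 2160 K = 0.18613 eV.
Eᵢ/kT = 0, 2.5681.
Z = Σ gᵢe^(−Eᵢ/kT) = 6·e^(−0) + 1·e^(−2.5681) = 6.0000 + 0.076681 = 6.0767.
P₁ = g₁ e^(−E₁/kT) / Z = 0.076681/6.0767 = 0.0126.

0.0126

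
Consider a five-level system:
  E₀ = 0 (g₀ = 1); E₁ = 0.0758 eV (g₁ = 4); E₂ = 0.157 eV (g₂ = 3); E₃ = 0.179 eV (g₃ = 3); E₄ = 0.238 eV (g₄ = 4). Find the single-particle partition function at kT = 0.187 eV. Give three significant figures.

Eᵢ/kT = 0, 0.40535, 0.83957, 0.95722, 1.2727.
Z = Σ gᵢe^(−Eᵢ/kT) = 1·e^(−0) + 4·e^(−0.40535) + 3·e^(−0.83957) + 3·e^(−0.95722) + 4·e^(−1.2727) = 1.0000 + 2.6670 + 1.2957 + 1.1519 + 1.1203 = 7.2349.

Z = 7.23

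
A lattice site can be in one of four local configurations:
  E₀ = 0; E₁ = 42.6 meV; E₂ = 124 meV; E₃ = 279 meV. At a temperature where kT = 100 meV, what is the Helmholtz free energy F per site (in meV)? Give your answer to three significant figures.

Eᵢ/kT = 0, 0.42600, 1.2400, 2.7900.
Z = Σ e^(−Eᵢ/kT) = e^(−0) + e^(−0.42600) + e^(−1.2400) + e^(−2.7900) = 1.0000 + 0.65312 + 0.28938 + 0.061421 = 2.0039.
F = −kT ln Z = −100 × ln(2.0039) = −100 × 0.69510 = -69.5 meV.

-69.5 meV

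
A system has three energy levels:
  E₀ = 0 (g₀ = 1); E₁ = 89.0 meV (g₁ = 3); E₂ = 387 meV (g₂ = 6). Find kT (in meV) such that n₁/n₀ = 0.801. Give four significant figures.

n₁/n₀ = (g₁/g₀) exp[−(E₁−E₀)/kT] = 0.801.
⇒ (E₁−E₀)/kT = ln((3/1)/0.801) = ln(3.74532) = 1.32051.
kT = 89.0 meV / 1.32051 = 67.40 meV.

67.40 meV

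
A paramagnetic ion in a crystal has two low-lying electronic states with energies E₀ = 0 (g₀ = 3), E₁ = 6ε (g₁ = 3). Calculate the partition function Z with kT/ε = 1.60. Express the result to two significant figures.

Eᵢ/kT = 0, 3.750.
Z = Σ gᵢe^(−Eᵢ/kT) = 3·e^(−0) + 3·e^(−3.750) = 3.000 + 0.07055 = 3.071.

Z = 3.1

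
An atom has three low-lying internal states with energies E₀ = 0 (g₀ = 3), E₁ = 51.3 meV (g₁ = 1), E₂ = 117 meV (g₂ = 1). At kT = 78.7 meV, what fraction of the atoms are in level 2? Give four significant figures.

Eᵢ/kT = 0, 0.651842, 1.48666.
Z = Σ gᵢe^(−Eᵢ/kT) = 3·e^(−0) + 1·e^(−0.651842) + 1·e^(−1.48666) = 3.00000 + 0.521085 + 0.226127 = 3.74721.
P₂ = g₂ e^(−E₂/kT) / Z = 0.226127/3.74721 = 0.06035.

0.06035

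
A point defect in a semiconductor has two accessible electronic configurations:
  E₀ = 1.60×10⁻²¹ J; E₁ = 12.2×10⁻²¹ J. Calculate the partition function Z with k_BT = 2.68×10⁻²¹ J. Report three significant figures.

Eᵢ/kT = 0.59701, 4.5522.
Z = Σ e^(−Eᵢ/kT) = e^(−0.59701) + e^(−4.5522) = 0.55046 + 0.010544 = 0.56100.

Z = 0.561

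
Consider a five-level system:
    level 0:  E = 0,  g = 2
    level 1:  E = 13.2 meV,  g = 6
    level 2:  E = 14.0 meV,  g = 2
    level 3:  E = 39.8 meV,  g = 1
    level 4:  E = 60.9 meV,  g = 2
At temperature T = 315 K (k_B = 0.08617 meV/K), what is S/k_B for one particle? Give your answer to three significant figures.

k_BT = 0.08617 × 315 K = 27.144 meV.
Eᵢ/kT = 0, 0.48630, 0.51577, 1.4663, 2.2436.
Z = Σ gᵢe^(−Eᵢ/kT) = 2·e^(−0) + 6·e^(−0.48630) + 2·e^(−0.51577) + 1·e^(−1.4663) + 2·e^(−2.2436) = 2.0000 + 3.6894 + 1.1941 + 0.23078 + 0.21215 = 7.3264.
⟨E⟩ = Σ EᵢPᵢ = 11.946 meV.
S/k_B = ln Z + ⟨E⟩/kT = ln(7.3264) + 11.946/27.144 = 1.9915 + 0.44010 = 2.43.

2.43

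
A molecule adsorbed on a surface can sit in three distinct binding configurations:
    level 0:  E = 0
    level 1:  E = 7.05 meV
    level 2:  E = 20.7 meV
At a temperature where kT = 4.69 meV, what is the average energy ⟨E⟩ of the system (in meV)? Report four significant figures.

1.473 meV

Eᵢ/kT = 0, 1.50320, 4.41365.
Z = Σ e^(−Eᵢ/kT) = e^(−0) + e^(−1.50320) + e^(−4.41365) = 1.00000 + 0.222417 + 0.0121109 = 1.23453.
⟨E⟩ = Σ Eᵢ e^(−Eᵢ/kT) / Z = (0·1.00000 + 7.05·0.222417 + 20.7·0.0121109) / 1.23453 = 1.473 meV.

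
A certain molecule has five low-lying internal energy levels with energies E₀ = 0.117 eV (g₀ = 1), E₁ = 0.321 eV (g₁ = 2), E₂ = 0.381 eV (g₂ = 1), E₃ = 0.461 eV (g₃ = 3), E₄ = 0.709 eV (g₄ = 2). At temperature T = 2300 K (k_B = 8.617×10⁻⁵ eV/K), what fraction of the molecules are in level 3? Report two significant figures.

0.20

k_BT = 8.617×10⁻⁵ × 2300 K = 0.1982 eV.
Eᵢ/kT = 0.5903, 1.620, 1.922, 2.326, 3.577.
Z = Σ gᵢe^(−Eᵢ/kT) = 1·e^(−0.5903) + 2·e^(−1.620) + 1·e^(−1.922) + 3·e^(−2.326) + 2·e^(−3.577) = 0.5542 + 0.3958 + 0.1463 + 0.2931 + 0.05592 = 1.445.
P₃ = g₃ e^(−E₃/kT) / Z = 0.2931/1.445 = 0.20.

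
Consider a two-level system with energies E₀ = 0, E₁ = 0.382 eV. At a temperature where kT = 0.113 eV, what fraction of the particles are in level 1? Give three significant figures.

0.0329

Eᵢ/kT = 0, 3.3805.
Z = Σ e^(−Eᵢ/kT) = e^(−0) + e^(−3.3805) = 1.0000 + 0.034030 = 1.0340.
P₁ = e^(−E₁/kT) / Z = 0.034030/1.0340 = 0.0329.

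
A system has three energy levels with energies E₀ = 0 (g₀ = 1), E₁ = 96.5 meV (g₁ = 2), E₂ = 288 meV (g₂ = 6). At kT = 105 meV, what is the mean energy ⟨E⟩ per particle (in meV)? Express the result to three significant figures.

86.2 meV

Eᵢ/kT = 0, 0.91905, 2.7429.
Z = Σ gᵢe^(−Eᵢ/kT) = 1·e^(−0) + 2·e^(−0.91905) + 6·e^(−2.7429) = 1.0000 + 0.79780 + 0.38630 = 2.1841.
⟨E⟩ = Σ Eᵢ gᵢe^(−Eᵢ/kT) / Z = (0·1.0000 + 96.5·0.79780 + 288·0.38630) / 2.1841 = 86.2 meV.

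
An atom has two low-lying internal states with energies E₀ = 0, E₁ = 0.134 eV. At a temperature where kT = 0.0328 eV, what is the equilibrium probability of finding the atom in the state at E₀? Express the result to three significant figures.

Eᵢ/kT = 0, 4.0854.
Z = Σ e^(−Eᵢ/kT) = e^(−0) + e^(−4.0854) = 1.0000 + 0.016816 = 1.0168.
P₀ = e^(−E₀/kT) / Z = 1.0000/1.0168 = 0.983.

0.983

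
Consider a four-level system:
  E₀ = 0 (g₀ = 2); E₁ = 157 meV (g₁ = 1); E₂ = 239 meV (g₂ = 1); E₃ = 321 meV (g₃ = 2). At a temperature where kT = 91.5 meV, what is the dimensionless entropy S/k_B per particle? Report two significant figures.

Eᵢ/kT = 0, 1.716, 2.612, 3.508.
Z = Σ gᵢe^(−Eᵢ/kT) = 2·e^(−0) + 1·e^(−1.716) + 1·e^(−2.612) + 2·e^(−3.508) = 2.000 + 0.1798 + 0.07339 + 0.05991 = 2.313.
⟨E⟩ = Σ EᵢPᵢ = 28.10 meV.
S/k_B = ln Z + ⟨E⟩/kT = ln(2.313) + 28.10/91.5 = 0.8385 + 0.3071 = 1.1.

1.1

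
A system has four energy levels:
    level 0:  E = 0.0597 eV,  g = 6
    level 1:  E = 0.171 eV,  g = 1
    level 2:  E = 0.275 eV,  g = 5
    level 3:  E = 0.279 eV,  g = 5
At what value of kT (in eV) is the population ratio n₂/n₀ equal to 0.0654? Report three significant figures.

0.0846 eV

n₂/n₀ = (g₂/g₀) exp[−(E₂−E₀)/kT] = 0.0654.
⇒ (E₂−E₀)/kT = ln((5/6)/0.0654) = ln(12.742) = 2.5449.
kT = 0.2153 eV / 2.5449 = 0.0846 eV.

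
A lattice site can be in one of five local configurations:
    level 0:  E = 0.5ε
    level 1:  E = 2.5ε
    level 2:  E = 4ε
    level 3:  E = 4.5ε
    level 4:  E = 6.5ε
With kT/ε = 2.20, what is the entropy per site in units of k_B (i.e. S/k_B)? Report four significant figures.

Eᵢ/kT = 0.227273, 1.13636, 1.81818, 2.04545, 2.95455.
Z = Σ e^(−Eᵢ/kT) = e^(−0.227273) + e^(−1.13636) + e^(−1.81818) + e^(−2.04545) + e^(−2.95455) = 0.796703 + 0.320985 + 0.162321 + 0.129322 + 0.0521021 = 1.46143.
⟨E⟩ = Σ EᵢPᵢ = 1.89589 ε.
S/k_B = ln Z + ⟨E⟩/kT = ln(1.46143) + 1.89589/2.20 = 0.379415 + 0.861768 = 1.241.

1.241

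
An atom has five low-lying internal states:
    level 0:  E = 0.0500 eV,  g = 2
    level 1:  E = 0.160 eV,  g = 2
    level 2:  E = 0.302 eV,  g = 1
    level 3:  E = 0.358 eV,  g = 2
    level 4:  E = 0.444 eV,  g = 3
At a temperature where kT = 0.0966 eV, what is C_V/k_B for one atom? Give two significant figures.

Eᵢ/kT = 0.5176, 1.656, 3.126, 3.706, 4.596.
Z = Σ gᵢe^(−Eᵢ/kT) = 2·e^(−0.5176) + 2·e^(−1.656) + 1·e^(−3.126) + 2·e^(−3.706) + 3·e^(−4.596) = 1.192 + 0.3818 + 0.04389 + 0.04915 + 0.03028 = 1.697.
⟨E⟩ = 0.09722 eV, ⟨E²⟩ = 0.01710 eV².
C_V/k_B = (⟨E²⟩ − ⟨E⟩²)/(kT)² = (0.01710 − 0.009452)/0.009332 = 0.82.

0.82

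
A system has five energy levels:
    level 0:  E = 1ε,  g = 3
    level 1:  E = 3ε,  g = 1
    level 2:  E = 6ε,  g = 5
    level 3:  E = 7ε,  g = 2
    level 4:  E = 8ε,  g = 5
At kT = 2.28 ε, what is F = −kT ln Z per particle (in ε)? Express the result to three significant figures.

-2.35 ε

Eᵢ/kT = 0.43860, 1.3158, 2.6316, 3.0702, 3.5088.
Z = Σ gᵢe^(−Eᵢ/kT) = 3·e^(−0.43860) + 1·e^(−1.3158) + 5·e^(−2.6316) + 2·e^(−3.0702) + 5·e^(−3.5088) = 1.9348 + 0.26826 + 0.35982 + 0.092824 + 0.14966 = 2.8054.
F = −kT ln Z = −2.28 × ln(2.8054) = −2.28 × 1.0315 = -2.35 ε.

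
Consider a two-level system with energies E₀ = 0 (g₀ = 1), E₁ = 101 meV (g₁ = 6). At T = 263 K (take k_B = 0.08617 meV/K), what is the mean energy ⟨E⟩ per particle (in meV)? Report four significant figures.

k_BT = 0.08617 × 263 K = 22.6627 meV.
Eᵢ/kT = 0, 4.45666.
Z = Σ gᵢe^(−Eᵢ/kT) = 1·e^(−0) + 6·e^(−4.45666) = 1.00000 + 0.0696063 = 1.06961.
⟨E⟩ = Σ Eᵢ gᵢe^(−Eᵢ/kT) / Z = (0·1.00000 + 101·0.0696063) / 1.06961 = 6.573 meV.

6.573 meV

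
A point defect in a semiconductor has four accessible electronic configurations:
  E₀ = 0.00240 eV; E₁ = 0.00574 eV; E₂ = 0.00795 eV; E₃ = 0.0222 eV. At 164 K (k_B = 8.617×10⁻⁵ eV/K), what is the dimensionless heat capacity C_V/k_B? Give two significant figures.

k_BT = 8.617×10⁻⁵ × 164 K = 0.01413 eV.
Eᵢ/kT = 0.1699, 0.4062, 0.5626, 1.571.
Z = Σ e^(−Eᵢ/kT) = e^(−0.1699) + e^(−0.4062) + e^(−0.5626) + e^(−1.571) = 0.8437 + 0.6662 + 0.5697 + 0.2078 = 2.287.
⟨E⟩ = 0.006555 eV, ⟨E²⟩ = 0.00007225 eV².
C_V/k_B = (⟨E²⟩ − ⟨E⟩²)/(kT)² = (0.00007225 − 0.00004297)/0.0001997 = 0.15.

0.15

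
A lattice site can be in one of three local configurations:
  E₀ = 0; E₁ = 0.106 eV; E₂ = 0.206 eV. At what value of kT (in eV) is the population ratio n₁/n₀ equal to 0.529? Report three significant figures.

n₁/n₀ = exp[−(E₁−E₀)/kT] = 0.529.
⇒ (E₁−E₀)/kT = ln(1/0.529) = ln(1.8904) = 0.63679.
kT = 0.106 eV / 0.63679 = 0.166 eV.

0.166 eV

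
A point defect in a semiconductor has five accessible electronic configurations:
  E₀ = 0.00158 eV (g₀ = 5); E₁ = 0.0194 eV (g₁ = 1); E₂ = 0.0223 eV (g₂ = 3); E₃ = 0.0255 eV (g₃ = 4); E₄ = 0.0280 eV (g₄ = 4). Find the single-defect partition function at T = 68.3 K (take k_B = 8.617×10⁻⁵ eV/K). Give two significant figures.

k_BT = 8.617×10⁻⁵ × 68.3 K = 0.005885 eV.
Eᵢ/kT = 0.2685, 3.297, 3.789, 4.333, 4.758.
Z = Σ gᵢe^(−Eᵢ/kT) = 5·e^(−0.2685) + 1·e^(−3.297) + 3·e^(−3.789) + 4·e^(−4.333) + 4·e^(−4.758) = 3.823 + 0.03699 + 0.06785 + 0.05251 + 0.03433 = 4.015.

Z = 4.0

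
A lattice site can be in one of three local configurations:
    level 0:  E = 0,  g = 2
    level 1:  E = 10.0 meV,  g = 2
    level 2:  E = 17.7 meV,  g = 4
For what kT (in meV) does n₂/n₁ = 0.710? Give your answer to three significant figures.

n₂/n₁ = (g₂/g₁) exp[−(E₂−E₁)/kT] = 0.710.
⇒ (E₂−E₁)/kT = ln((4/2)/0.710) = ln(2.8169) = 1.0356.
kT = 7.7 meV / 1.0356 = 7.44 meV.

7.44 meV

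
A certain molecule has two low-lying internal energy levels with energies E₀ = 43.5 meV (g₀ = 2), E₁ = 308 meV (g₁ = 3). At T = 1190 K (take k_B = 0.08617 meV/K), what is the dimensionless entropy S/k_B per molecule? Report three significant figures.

k_BT = 0.08617 × 1190 K = 102.54 meV.
Eᵢ/kT = 0.42422, 3.0037.
Z = Σ gᵢe^(−Eᵢ/kT) = 2·e^(−0.42422) + 3·e^(−3.0037) = 1.3086 + 0.14881 = 1.4574.
⟨E⟩ = Σ EᵢPᵢ = 70.507 meV.
S/k_B = ln Z + ⟨E⟩/kT = ln(1.4574) + 70.507/102.54 = 0.37665 + 0.68760 = 1.06.

1.06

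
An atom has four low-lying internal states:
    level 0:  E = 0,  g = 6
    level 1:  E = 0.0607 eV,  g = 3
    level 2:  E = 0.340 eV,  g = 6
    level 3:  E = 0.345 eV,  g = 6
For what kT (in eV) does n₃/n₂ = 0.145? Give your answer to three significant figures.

n₃/n₂ = (g₃/g₂) exp[−(E₃−E₂)/kT] = 0.145.
⇒ (E₃−E₂)/kT = ln((6/6)/0.145) = ln(6.8966) = 1.9310.
kT = 0.005 eV / 1.9310 = 0.00259 eV.

0.00259 eV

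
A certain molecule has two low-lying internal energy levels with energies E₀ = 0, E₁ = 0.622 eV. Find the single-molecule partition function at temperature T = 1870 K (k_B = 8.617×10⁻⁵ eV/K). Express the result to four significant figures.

k_BT = 8.617×10⁻⁵ × 1870 K = 0.161138 eV.
Eᵢ/kT = 0, 3.86005.
Z = Σ e^(−Eᵢ/kT) = e^(−0) + e^(−3.86005) = 1.00000 + 0.0210669 = 1.02107.

Z = 1.021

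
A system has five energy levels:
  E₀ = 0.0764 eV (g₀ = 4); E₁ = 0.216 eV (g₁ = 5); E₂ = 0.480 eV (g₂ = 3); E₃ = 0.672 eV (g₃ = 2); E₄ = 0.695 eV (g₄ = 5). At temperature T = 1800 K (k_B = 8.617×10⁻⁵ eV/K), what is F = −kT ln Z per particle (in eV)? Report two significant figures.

k_BT = 8.617×10⁻⁵ × 1800 K = 0.1551 eV.
Eᵢ/kT = 0.4926, 1.393, 3.095, 4.333, 4.481.
Z = Σ gᵢe^(−Eᵢ/kT) = 4·e^(−0.4926) + 5·e^(−1.393) + 3·e^(−3.095) + 2·e^(−4.333) + 5·e^(−4.481) = 2.444 + 1.242 + 0.1358 + 0.02626 + 0.05661 = 3.905.
F = −kT ln Z = −0.1551 × ln(3.905) = −0.1551 × 1.362 = -0.21 eV.

-0.21 eV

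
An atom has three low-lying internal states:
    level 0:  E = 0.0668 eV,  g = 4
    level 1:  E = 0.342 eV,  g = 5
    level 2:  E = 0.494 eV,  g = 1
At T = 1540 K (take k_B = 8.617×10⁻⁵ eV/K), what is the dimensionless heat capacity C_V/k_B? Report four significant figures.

0.5737

k_BT = 8.617×10⁻⁵ × 1540 K = 0.132702 eV.
Eᵢ/kT = 0.503384, 2.57720, 3.72263.
Z = Σ gᵢe^(−Eᵢ/kT) = 4·e^(−0.503384) + 5·e^(−2.57720) + 1·e^(−3.72263) = 2.41793 + 0.379932 + 0.0241703 = 2.82203.
⟨E⟩ = 0.107509 eV, ⟨E²⟩ = 0.0216604 eV².
C_V/k_B = (⟨E²⟩ − ⟨E⟩²)/(kT)² = (0.0216604 − 0.0115582)/0.0176098 = 0.5737.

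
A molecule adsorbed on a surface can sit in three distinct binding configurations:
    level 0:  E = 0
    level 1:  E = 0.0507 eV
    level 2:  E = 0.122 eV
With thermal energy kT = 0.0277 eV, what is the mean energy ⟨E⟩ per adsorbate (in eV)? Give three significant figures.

0.00821 eV

Eᵢ/kT = 0, 1.8303, 4.4043.
Z = Σ e^(−Eᵢ/kT) = e^(−0) + e^(−1.8303) + e^(−4.4043) = 1.0000 + 0.16037 + 0.012225 = 1.1726.
⟨E⟩ = Σ Eᵢ e^(−Eᵢ/kT) / Z = (0·1.0000 + 0.0507·0.16037 + 0.122·0.012225) / 1.1726 = 0.00821 eV.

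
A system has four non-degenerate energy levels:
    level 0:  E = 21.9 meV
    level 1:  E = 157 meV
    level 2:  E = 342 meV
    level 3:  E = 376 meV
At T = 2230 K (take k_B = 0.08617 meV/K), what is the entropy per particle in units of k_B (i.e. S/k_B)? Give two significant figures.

k_BT = 0.08617 × 2230 K = 192.2 meV.
Eᵢ/kT = 0.1139, 0.8169, 1.779, 1.956.
Z = Σ e^(−Eᵢ/kT) = e^(−0.1139) + e^(−0.8169) + e^(−1.779) + e^(−1.956) = 0.8923 + 0.4418 + 0.1688 + 0.1414 = 1.644.
⟨E⟩ = Σ EᵢPᵢ = 121.5 meV.
S/k_B = ln Z + ⟨E⟩/kT = ln(1.644) + 121.5/192.2 = 0.4971 + 0.6322 = 1.1.

1.1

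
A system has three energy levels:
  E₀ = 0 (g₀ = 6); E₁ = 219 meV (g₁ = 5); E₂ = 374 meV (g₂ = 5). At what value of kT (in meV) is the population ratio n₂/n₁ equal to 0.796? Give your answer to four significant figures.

679.4 meV

n₂/n₁ = (g₂/g₁) exp[−(E₂−E₁)/kT] = 0.796.
⇒ (E₂−E₁)/kT = ln((5/5)/0.796) = ln(1.25628) = 0.228155.
kT = 155 meV / 0.228155 = 679.4 meV.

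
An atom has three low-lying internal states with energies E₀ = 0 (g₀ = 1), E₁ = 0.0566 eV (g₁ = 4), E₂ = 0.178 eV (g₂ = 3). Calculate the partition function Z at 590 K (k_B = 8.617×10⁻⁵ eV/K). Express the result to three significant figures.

Z = 2.40

k_BT = 8.617×10⁻⁵ × 590 K = 0.050840 eV.
Eᵢ/kT = 0, 1.1133, 3.5012.
Z = Σ gᵢe^(−Eᵢ/kT) = 1·e^(−0) + 4·e^(−1.1133) + 3·e^(−3.5012) = 1.0000 + 1.3139 + 0.090484 = 2.4044.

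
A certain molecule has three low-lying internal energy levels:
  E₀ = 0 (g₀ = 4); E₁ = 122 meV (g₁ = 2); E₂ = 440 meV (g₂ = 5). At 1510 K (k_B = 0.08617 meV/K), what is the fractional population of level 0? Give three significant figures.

0.808

k_BT = 0.08617 × 1510 K = 130.12 meV.
Eᵢ/kT = 0, 0.93760, 3.3815.
Z = Σ gᵢe^(−Eᵢ/kT) = 4·e^(−0) + 2·e^(−0.93760) + 5·e^(−3.3815) = 4.0000 + 0.78313 + 0.16998 = 4.9531.
P₀ = g₀ e^(−E₀/kT) / Z = 4.0000/4.9531 = 0.808.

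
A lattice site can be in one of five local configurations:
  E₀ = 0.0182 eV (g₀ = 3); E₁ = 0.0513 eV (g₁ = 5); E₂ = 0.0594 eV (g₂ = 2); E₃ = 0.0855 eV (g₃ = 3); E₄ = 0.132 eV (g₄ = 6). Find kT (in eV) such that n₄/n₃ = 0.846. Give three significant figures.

0.0540 eV

n₄/n₃ = (g₄/g₃) exp[−(E₄−E₃)/kT] = 0.846.
⇒ (E₄−E₃)/kT = ln((6/3)/0.846) = ln(2.3641) = 0.86040.
kT = 0.0465 eV / 0.86040 = 0.0540 eV.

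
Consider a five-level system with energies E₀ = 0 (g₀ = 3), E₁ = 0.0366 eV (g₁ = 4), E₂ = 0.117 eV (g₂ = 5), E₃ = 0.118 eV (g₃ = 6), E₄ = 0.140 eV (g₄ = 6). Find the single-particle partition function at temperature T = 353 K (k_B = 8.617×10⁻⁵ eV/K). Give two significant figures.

Z = 4.5

k_BT = 8.617×10⁻⁵ × 353 K = 0.03042 eV.
Eᵢ/kT = 0, 1.203, 3.846, 3.879, 4.602.
Z = Σ gᵢe^(−Eᵢ/kT) = 3·e^(−0) + 4·e^(−1.203) + 5·e^(−3.846) + 6·e^(−3.879) + 6·e^(−4.602) = 3.000 + 1.201 + 0.1068 + 0.1240 + 0.06019 = 4.492.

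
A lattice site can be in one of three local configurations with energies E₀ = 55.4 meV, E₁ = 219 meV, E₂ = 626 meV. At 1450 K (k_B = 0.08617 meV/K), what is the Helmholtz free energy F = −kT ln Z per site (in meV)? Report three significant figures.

k_BT = 0.08617 × 1450 K = 124.95 meV.
Eᵢ/kT = 0.44338, 1.7527, 5.0100.
Z = Σ e^(−Eᵢ/kT) = e^(−0.44338) + e^(−1.7527) + e^(−5.0100) = 0.64186 + 0.17331 + 0.0066709 = 0.82184.
F = −kT ln Z = −124.95 × ln(0.82184) = −124.95 × -0.19621 = 24.5 meV.

24.5 meV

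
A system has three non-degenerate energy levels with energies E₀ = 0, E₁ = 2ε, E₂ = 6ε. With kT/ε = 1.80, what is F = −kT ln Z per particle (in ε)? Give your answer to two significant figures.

-0.56 ε

Eᵢ/kT = 0, 1.111, 3.333.
Z = Σ e^(−Eᵢ/kT) = e^(−0) + e^(−1.111) + e^(−3.333) = 1.000 + 0.3292 + 0.03569 = 1.365.
F = −kT ln Z = −1.80 × ln(1.365) = −1.80 × 0.3112 = -0.56 ε.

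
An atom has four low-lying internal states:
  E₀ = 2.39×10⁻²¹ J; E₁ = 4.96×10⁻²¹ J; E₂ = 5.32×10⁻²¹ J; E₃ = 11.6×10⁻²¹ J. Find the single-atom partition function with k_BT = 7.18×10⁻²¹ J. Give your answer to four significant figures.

Z = 1.893

Eᵢ/kT = 0.332869, 0.690808, 0.740947, 1.61560.
Z = Σ e^(−Eᵢ/kT) = e^(−0.332869) + e^(−0.690808) + e^(−0.740947) + e^(−1.61560) = 0.716864 + 0.501171 + 0.476662 + 0.198771 = 1.89347.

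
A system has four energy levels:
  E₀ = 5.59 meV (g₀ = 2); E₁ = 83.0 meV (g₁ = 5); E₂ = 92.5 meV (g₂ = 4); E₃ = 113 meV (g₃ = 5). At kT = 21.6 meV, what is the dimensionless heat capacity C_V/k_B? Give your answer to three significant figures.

1.51

Eᵢ/kT = 0.25880, 3.8426, 4.2824, 5.2315.
Z = Σ gᵢe^(−Eᵢ/kT) = 2·e^(−0.25880) + 5·e^(−3.8426) + 4·e^(−4.2824) + 5·e^(−5.2315) = 1.5440 + 0.10719 + 0.055238 + 0.026728 = 1.7332.
⟨E⟩ = 14.804 meV, ⟨E²⟩ = 923.49 meV².
C_V/k_B = (⟨E²⟩ − ⟨E⟩²)/(kT)² = (923.49 − 219.16)/466.56 = 1.51.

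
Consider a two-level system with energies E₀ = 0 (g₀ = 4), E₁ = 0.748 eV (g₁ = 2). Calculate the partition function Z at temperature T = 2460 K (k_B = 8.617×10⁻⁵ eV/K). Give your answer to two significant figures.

k_BT = 8.617×10⁻⁵ × 2460 K = 0.2120 eV.
Eᵢ/kT = 0, 3.528.
Z = Σ gᵢe^(−Eᵢ/kT) = 4·e^(−0) + 2·e^(−3.528) = 4.000 + 0.05873 = 4.059.

Z = 4.1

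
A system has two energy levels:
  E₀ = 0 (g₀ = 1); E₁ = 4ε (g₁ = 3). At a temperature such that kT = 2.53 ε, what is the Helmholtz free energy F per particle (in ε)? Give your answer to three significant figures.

-1.22 ε

Eᵢ/kT = 0, 1.5810.
Z = Σ gᵢe^(−Eᵢ/kT) = 1·e^(−0) + 3·e^(−1.5810) = 1.0000 + 0.61731 = 1.6173.
F = −kT ln Z = −2.53 × ln(1.6173) = −2.53 × 0.48076 = -1.22 ε.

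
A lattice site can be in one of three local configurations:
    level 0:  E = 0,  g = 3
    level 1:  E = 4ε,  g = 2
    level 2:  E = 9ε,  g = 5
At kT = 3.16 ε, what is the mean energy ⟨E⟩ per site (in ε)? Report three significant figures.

1.26 ε

Eᵢ/kT = 0, 1.2658, 2.8481.
Z = Σ gᵢe^(−Eᵢ/kT) = 3·e^(−0) + 2·e^(−1.2658) + 5·e^(−2.8481) = 3.0000 + 0.56403 + 0.28977 = 3.8538.
⟨E⟩ = Σ Eᵢ gᵢe^(−Eᵢ/kT) / Z = (0·3.0000 + 4·0.56403 + 9·0.28977) / 3.8538 = 1.26 ε.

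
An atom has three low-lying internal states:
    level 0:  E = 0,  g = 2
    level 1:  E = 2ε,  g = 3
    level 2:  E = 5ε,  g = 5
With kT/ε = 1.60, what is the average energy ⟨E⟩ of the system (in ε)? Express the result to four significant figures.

Eᵢ/kT = 0, 1.25000, 3.12500.
Z = Σ gᵢe^(−Eᵢ/kT) = 2·e^(−0) + 3·e^(−1.25000) + 5·e^(−3.12500) = 2.00000 + 0.859514 + 0.219685 = 3.07920.
⟨E⟩ = Σ Eᵢ gᵢe^(−Eᵢ/kT) / Z = (0·2.00000 + 2·0.859514 + 5·0.219685) / 3.07920 = 0.9150 ε.

0.9150 ε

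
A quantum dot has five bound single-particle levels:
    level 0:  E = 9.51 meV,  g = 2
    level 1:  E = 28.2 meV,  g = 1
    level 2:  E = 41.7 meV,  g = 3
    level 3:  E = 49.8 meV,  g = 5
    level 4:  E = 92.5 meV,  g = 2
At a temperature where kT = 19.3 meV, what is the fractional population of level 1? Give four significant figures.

Eᵢ/kT = 0.492746, 1.46114, 2.16062, 2.58031, 4.79275.
Z = Σ gᵢe^(−Eᵢ/kT) = 2·e^(−0.492746) + 1·e^(−1.46114) + 3·e^(−2.16062) + 5·e^(−2.58031) + 2·e^(−4.79275) = 1.22189 + 0.231972 + 0.345761 + 0.378753 + 0.0165793 = 2.19496.
P₁ = g₁ e^(−E₁/kT) / Z = 0.231972/2.19496 = 0.1057.

0.1057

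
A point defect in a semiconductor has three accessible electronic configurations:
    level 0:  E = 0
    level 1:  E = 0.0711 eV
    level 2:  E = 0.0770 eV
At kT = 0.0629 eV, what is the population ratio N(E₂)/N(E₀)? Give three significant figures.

0.294

n₂/n₀ = exp[−(E₂−E₀)/kT] = exp(−(0.0770 eV)/(0.0629 eV)) = exp(-1.2242) = 0.294.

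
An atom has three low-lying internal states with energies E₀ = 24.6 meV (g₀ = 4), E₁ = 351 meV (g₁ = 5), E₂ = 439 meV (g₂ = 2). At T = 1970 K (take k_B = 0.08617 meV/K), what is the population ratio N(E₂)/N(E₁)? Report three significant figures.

k_BT = 0.08617 × 1970 K = 169.75 meV.
n₂/n₁ = (g₂/g₁) exp[−(E₂−E₁)/kT] = (2/5) × exp(−(88 meV)/(169.75 meV)) = (2/5) × exp(-0.51841) = 0.238.

0.238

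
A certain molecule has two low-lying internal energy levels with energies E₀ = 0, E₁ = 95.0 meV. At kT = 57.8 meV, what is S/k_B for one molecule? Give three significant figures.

0.443

Eᵢ/kT = 0, 1.6436.
Z = Σ e^(−Eᵢ/kT) = e^(−0) + e^(−1.6436) = 1.0000 + 0.19328 = 1.1933.
⟨E⟩ = Σ EᵢPᵢ = 15.387 meV.
S/k_B = ln Z + ⟨E⟩/kT = ln(1.1933) + 15.387/57.8 = 0.17672 + 0.26621 = 0.443.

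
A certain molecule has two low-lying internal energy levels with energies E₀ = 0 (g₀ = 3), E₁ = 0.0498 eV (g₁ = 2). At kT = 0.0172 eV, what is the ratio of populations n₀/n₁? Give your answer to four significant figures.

27.13

n₀/n₁ = (g₀/g₁) exp[−(E₀−E₁)/kT] = (3/2) × exp(−(-0.0498 eV)/(0.0172 eV)) = (3/2) × exp(2.89535) = 27.13.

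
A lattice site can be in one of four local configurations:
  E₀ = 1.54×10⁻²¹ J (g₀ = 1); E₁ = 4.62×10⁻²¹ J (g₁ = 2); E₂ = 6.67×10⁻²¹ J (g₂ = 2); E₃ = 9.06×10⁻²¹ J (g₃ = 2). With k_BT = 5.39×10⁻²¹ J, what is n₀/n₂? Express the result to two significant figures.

1.3

n₀/n₂ = (g₀/g₂) exp[−(E₀−E₂)/kT] = (1/2) × exp(−(-5.13 ×10⁻²¹ J)/(5.39 ×10⁻²¹ J)) = (1/2) × exp(0.9518) = 1.3.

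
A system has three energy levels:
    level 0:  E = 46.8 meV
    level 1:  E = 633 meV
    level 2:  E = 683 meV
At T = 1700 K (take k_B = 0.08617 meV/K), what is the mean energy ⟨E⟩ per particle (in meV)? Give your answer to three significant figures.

65.2 meV

k_BT = 0.08617 × 1700 K = 146.49 meV.
Eᵢ/kT = 0.31948, 4.3211, 4.6624.
Z = Σ e^(−Eᵢ/kT) = e^(−0.31948) + e^(−4.3211) + e^(−4.6624) = 0.72653 + 0.013285 + 0.0094438 = 0.74926.
⟨E⟩ = Σ Eᵢ e^(−Eᵢ/kT) / Z = (46.8·0.72653 + 633·0.013285 + 683·0.0094438) / 0.74926 = 65.2 meV.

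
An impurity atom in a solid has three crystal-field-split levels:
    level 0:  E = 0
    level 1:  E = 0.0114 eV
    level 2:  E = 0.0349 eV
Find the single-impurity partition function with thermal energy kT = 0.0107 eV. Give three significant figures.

Z = 1.38

Eᵢ/kT = 0, 1.0654, 3.2617.
Z = Σ e^(−Eᵢ/kT) = e^(−0) + e^(−1.0654) + e^(−3.2617) = 1.0000 + 0.34459 + 0.038323 = 1.3829.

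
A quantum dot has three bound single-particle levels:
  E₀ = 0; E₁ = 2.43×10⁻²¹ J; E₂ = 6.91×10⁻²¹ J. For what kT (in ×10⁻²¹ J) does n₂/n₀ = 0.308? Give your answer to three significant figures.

5.87 ×10⁻²¹ J

n₂/n₀ = exp[−(E₂−E₀)/kT] = 0.308.
⇒ (E₂−E₀)/kT = ln(1/0.308) = ln(3.2468) = 1.1777.
kT = 6.91 ×10⁻²¹ J / 1.1777 = 5.87 ×10⁻²¹ J.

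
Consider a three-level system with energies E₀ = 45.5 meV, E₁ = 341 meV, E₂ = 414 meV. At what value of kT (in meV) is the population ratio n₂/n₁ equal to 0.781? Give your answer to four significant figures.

n₂/n₁ = exp[−(E₂−E₁)/kT] = 0.781.
⇒ (E₂−E₁)/kT = ln(1/0.781) = ln(1.28041) = 0.247180.
kT = 73 meV / 0.247180 = 295.3 meV.

295.3 meV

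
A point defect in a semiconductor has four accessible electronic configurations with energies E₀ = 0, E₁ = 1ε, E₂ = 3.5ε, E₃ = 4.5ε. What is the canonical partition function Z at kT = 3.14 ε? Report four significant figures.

Eᵢ/kT = 0, 0.318471, 1.11465, 1.43312.
Z = Σ e^(−Eᵢ/kT) = e^(−0) + e^(−0.318471) + e^(−1.11465) + e^(−1.43312) = 1.00000 + 0.727260 + 0.328030 + 0.238563 = 2.29385.

Z = 2.294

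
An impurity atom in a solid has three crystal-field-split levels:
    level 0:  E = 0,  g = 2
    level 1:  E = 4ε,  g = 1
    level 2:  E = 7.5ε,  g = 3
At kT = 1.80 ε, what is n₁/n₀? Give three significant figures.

0.0542

n₁/n₀ = (g₁/g₀) exp[−(E₁−E₀)/kT] = (1/2) × exp(−(4ε)/(1.80ε)) = (1/2) × exp(-2.2222) = 0.0542.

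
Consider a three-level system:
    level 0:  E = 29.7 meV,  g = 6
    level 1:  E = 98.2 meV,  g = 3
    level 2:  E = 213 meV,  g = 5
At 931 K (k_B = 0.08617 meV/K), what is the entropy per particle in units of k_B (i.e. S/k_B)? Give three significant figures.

k_BT = 0.08617 × 931 K = 80.224 meV.
Eᵢ/kT = 0.37021, 1.2241, 2.6551.
Z = Σ gᵢe^(−Eᵢ/kT) = 6·e^(−0.37021) + 3·e^(−1.2241) + 5·e^(−2.6551) = 4.1435 + 0.88207 + 0.35146 = 5.3770.
⟨E⟩ = Σ EᵢPᵢ = 52.918 meV.
S/k_B = ln Z + ⟨E⟩/kT = ln(5.3770) + 52.918/80.224 = 1.6821 + 0.65963 = 2.34.

2.34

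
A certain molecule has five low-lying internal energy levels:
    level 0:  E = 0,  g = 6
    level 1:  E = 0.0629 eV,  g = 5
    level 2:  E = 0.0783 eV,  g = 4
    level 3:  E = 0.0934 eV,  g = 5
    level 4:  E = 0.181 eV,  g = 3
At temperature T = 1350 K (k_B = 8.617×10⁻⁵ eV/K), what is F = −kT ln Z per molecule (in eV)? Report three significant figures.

-0.306 eV

k_BT = 8.617×10⁻⁵ × 1350 K = 0.11633 eV.
Eᵢ/kT = 0, 0.54070, 0.67309, 0.80289, 1.5559.
Z = Σ gᵢe^(−Eᵢ/kT) = 6·e^(−0) + 5·e^(−0.54070) + 4·e^(−0.67309) + 5·e^(−0.80289) + 3·e^(−1.5559) = 6.0000 + 2.9117 + 2.0405 + 2.2402 + 0.63300 = 13.825.
F = −kT ln Z = −0.11633 × ln(13.825) = −0.11633 × 2.6265 = -0.306 eV.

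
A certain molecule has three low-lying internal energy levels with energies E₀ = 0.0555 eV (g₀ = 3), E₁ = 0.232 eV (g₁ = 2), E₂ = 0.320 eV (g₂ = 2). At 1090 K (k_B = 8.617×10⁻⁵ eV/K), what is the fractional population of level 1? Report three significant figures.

k_BT = 8.617×10⁻⁵ × 1090 K = 0.093925 eV.
Eᵢ/kT = 0.59090, 2.4701, 3.4070.
Z = Σ gᵢe^(−Eᵢ/kT) = 3·e^(−0.59090) + 2·e^(−2.4701) + 2·e^(−3.4070) = 1.6615 + 0.16915 + 0.066281 = 1.8969.
P₁ = g₁ e^(−E₁/kT) / Z = 0.16915/1.8969 = 0.0892.

0.0892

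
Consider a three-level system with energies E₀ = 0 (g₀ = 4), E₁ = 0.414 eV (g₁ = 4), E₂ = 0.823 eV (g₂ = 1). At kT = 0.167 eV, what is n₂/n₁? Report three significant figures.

n₂/n₁ = (g₂/g₁) exp[−(E₂−E₁)/kT] = (1/4) × exp(−(0.409 eV)/(0.167 eV)) = (1/4) × exp(-2.4491) = 0.0216.

0.0216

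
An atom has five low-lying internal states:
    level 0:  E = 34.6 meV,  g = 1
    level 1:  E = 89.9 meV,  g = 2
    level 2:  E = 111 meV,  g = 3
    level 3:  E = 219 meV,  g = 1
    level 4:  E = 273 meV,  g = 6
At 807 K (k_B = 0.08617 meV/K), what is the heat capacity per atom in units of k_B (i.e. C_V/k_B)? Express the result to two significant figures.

k_BT = 0.08617 × 807 K = 69.54 meV.
Eᵢ/kT = 0.4976, 1.293, 1.596, 3.149, 3.926.
Z = Σ gᵢe^(−Eᵢ/kT) = 1·e^(−0.4976) + 2·e^(−1.293) + 3·e^(−1.596) + 1·e^(−3.149) + 6·e^(−3.926) = 0.6080 + 0.5489 + 0.6081 + 0.04290 + 0.1183 = 1.926.
⟨E⟩ = 93.24 meV, ⟨E²⟩ = 12220 meV².
C_V/k_B = (⟨E²⟩ − ⟨E⟩²)/(kT)² = (12220 − 8694)/4836 = 0.73.

0.73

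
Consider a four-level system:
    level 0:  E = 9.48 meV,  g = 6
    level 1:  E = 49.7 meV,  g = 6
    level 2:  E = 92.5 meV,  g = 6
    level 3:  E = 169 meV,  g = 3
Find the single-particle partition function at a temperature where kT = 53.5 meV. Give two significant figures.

Z = 8.6

Eᵢ/kT = 0.1772, 0.9290, 1.729, 3.159.
Z = Σ gᵢe^(−Eᵢ/kT) = 6·e^(−0.1772) + 6·e^(−0.9290) + 6·e^(−1.729) + 3·e^(−3.159) = 5.026 + 2.370 + 1.065 + 0.1274 = 8.588.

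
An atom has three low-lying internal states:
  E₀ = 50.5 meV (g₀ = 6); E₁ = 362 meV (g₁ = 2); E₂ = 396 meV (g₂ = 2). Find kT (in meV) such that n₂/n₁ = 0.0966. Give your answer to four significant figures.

n₂/n₁ = (g₂/g₁) exp[−(E₂−E₁)/kT] = 0.0966.
⇒ (E₂−E₁)/kT = ln((2/2)/0.0966) = ln(10.3520) = 2.33718.
kT = 34 meV / 2.33718 = 14.55 meV.

14.55 meV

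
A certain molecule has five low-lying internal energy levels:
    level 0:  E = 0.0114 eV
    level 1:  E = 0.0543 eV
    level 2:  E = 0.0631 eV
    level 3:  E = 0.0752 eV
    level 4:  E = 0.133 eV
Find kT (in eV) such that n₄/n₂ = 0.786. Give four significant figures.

n₄/n₂ = exp[−(E₄−E₂)/kT] = 0.786.
⇒ (E₄−E₂)/kT = ln(1/0.786) = ln(1.27226) = 0.240795.
kT = 0.0699 eV / 0.240795 = 0.2903 eV.

0.2903 eV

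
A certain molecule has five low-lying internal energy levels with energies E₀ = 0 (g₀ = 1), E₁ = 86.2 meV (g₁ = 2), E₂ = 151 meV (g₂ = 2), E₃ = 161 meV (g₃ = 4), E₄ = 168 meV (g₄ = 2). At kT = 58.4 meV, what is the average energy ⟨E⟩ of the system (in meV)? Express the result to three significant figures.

61.8 meV

Eᵢ/kT = 0, 1.4760, 2.5856, 2.7568, 2.8767.
Z = Σ gᵢe^(−Eᵢ/kT) = 1·e^(−0) + 2·e^(−1.4760) + 2·e^(−2.5856) + 4·e^(−2.7568) + 2·e^(−2.8767) = 1.0000 + 0.45710 + 0.15070 + 0.25398 + 0.11264 = 1.9744.
⟨E⟩ = Σ Eᵢ gᵢe^(−Eᵢ/kT) / Z = (0·1.0000 + 86.2·0.45710 + 151·0.15070 + 161·0.25398 + 168·0.11264) / 1.9744 = 61.8 meV.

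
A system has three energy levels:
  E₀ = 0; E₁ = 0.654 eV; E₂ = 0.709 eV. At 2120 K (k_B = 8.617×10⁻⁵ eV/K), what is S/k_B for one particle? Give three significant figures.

0.219

k_BT = 8.617×10⁻⁵ × 2120 K = 0.18268 eV.
Eᵢ/kT = 0, 3.5800, 3.8811.
Z = Σ e^(−Eᵢ/kT) = e^(−0) + e^(−3.5800) + e^(−3.8811) = 1.0000 + 0.027876 + 0.020628 = 1.0485.
⟨E⟩ = Σ EᵢPᵢ = 0.031336 eV.
S/k_B = ln Z + ⟨E⟩/kT = ln(1.0485) + 0.031336/0.18268 = 0.047361 + 0.17153 = 0.219.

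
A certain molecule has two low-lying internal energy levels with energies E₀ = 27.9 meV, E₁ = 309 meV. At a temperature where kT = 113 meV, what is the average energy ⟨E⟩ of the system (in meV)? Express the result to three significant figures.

49.5 meV

Eᵢ/kT = 0.24690, 2.7345.
Z = Σ e^(−Eᵢ/kT) = e^(−0.24690) + e^(−2.7345) = 0.78122 + 0.064926 = 0.84615.
⟨E⟩ = Σ Eᵢ e^(−Eᵢ/kT) / Z = (27.9·0.78122 + 309·0.064926) / 0.84615 = 49.5 meV.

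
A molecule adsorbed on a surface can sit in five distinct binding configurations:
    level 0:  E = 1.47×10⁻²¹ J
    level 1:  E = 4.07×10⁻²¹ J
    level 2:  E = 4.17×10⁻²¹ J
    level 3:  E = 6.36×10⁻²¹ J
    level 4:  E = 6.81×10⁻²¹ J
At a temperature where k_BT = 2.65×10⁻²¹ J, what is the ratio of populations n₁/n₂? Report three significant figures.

n₁/n₂ = exp[−(E₁−E₂)/kT] = exp(−(-0.10 ×10⁻²¹ J)/(2.65 ×10⁻²¹ J)) = exp(0.037736) = 1.04.

1.04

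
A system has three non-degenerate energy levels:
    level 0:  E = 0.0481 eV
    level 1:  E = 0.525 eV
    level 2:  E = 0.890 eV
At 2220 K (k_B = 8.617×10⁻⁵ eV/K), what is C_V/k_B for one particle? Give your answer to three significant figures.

k_BT = 8.617×10⁻⁵ × 2220 K = 0.19130 eV.
Eᵢ/kT = 0.25144, 2.7444, 4.6524.
Z = Σ e^(−Eᵢ/kT) = e^(−0.25144) + e^(−2.7444) + e^(−4.6524) = 0.77768 + 0.064287 + 0.0095387 = 0.85151.
⟨E⟩ = 0.093536 eV, ⟨E²⟩ = 0.031795 eV².
C_V/k_B = (⟨E²⟩ − ⟨E⟩²)/(kT)² = (0.031795 − 0.0087490)/0.036596 = 0.630.

0.630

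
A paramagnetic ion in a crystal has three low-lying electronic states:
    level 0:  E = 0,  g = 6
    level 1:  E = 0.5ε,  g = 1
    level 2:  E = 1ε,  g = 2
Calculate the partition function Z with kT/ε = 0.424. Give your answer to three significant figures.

Eᵢ/kT = 0, 1.1792, 2.3585.
Z = Σ gᵢe^(−Eᵢ/kT) = 6·e^(−0) + 1·e^(−1.1792) + 2·e^(−2.3585) = 6.0000 + 0.30752 + 0.18912 = 6.4966.

Z = 6.50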